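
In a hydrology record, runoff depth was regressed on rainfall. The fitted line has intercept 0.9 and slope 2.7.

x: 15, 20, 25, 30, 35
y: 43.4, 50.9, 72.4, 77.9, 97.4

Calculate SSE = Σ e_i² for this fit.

x=15: ŷ = 0.9 + 2.7·15 = 41.4; e = 43.4 − 41.4 = 2
x=20: ŷ = 0.9 + 2.7·20 = 54.9; e = 50.9 − 54.9 = -4
x=25: ŷ = 0.9 + 2.7·25 = 68.4; e = 72.4 − 68.4 = 4
x=30: ŷ = 0.9 + 2.7·30 = 81.9; e = 77.9 − 81.9 = -4
x=35: ŷ = 0.9 + 2.7·35 = 95.4; e = 97.4 − 95.4 = 2
SSE = 4 + 16 + 16 + 16 + 4 = 56

SSE = 56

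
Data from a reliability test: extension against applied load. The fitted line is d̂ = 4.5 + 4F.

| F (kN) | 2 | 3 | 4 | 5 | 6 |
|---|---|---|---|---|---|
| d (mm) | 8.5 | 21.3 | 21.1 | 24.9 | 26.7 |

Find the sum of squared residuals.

F=2: d̂ = 4.5 + 4·2 = 12.5; r = 8.5 − 12.5 = -4
F=3: d̂ = 4.5 + 4·3 = 16.5; r = 21.3 − 16.5 = 4.8
F=4: d̂ = 4.5 + 4·4 = 20.5; r = 21.1 − 20.5 = 0.6
F=5: d̂ = 4.5 + 4·5 = 24.5; r = 24.9 − 24.5 = 0.4
F=6: d̂ = 4.5 + 4·6 = 28.5; r = 26.7 − 28.5 = -1.8
SSE = 16 + 23.04 + 0.36 + 0.16 + 3.24 = 42.8

SSE = 42.8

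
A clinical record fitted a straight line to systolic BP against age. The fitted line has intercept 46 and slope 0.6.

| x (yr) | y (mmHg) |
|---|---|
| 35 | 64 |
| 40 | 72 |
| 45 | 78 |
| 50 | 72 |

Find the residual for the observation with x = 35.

r = -3

ŷ = 46 + 0.6·35 = 67
r = 64 − 67 = -3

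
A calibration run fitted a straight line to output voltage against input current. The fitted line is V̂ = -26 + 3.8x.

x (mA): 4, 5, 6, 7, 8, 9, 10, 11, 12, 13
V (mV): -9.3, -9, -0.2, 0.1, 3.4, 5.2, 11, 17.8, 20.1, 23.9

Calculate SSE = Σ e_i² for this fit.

SSE = 31

x=4: V̂ = -26 + 3.8·4 = -10.8; e = -9.3 − (-10.8) = 1.5
x=5: V̂ = -26 + 3.8·5 = -7; e = -9 − (-7) = -2
x=6: V̂ = -26 + 3.8·6 = -3.2; e = -0.2 − (-3.2) = 3
x=7: V̂ = -26 + 3.8·7 = 0.6; e = 0.1 − 0.6 = -0.5
x=8: V̂ = -26 + 3.8·8 = 4.4; e = 3.4 − 4.4 = -1
x=9: V̂ = -26 + 3.8·9 = 8.2; e = 5.2 − 8.2 = -3
x=10: V̂ = -26 + 3.8·10 = 12; e = 11 − 12 = -1
x=11: V̂ = -26 + 3.8·11 = 15.8; e = 17.8 − 15.8 = 2
x=12: V̂ = -26 + 3.8·12 = 19.6; e = 20.1 − 19.6 = 0.5
x=13: V̂ = -26 + 3.8·13 = 23.4; e = 23.9 − 23.4 = 0.5
SSE = 2.25 + 4 + 9 + 0.25 + 1 + 9 + 1 + 4 + 0.25 + 0.25 = 31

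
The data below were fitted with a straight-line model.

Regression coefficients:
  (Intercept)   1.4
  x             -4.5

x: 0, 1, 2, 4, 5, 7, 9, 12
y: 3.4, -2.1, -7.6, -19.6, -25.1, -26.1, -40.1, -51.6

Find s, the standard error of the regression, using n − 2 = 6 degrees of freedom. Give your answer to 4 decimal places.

s = 2.8284

x=0: ŷ = 1.4 − 4.5·0 = 1.4; e = 3.4 − 1.4 = 2
x=1: ŷ = 1.4 − 4.5·1 = -3.1; e = -2.1 − (-3.1) = 1
x=2: ŷ = 1.4 − 4.5·2 = -7.6; e = -7.6 − (-7.6) = 0
x=4: ŷ = 1.4 − 4.5·4 = -16.6; e = -19.6 − (-16.6) = -3
x=5: ŷ = 1.4 − 4.5·5 = -21.1; e = -25.1 − (-21.1) = -4
x=7: ŷ = 1.4 − 4.5·7 = -30.1; e = -26.1 − (-30.1) = 4
x=9: ŷ = 1.4 − 4.5·9 = -39.1; e = -40.1 − (-39.1) = -1
x=12: ŷ = 1.4 − 4.5·12 = -52.6; e = -51.6 − (-52.6) = 1
SSE = 4 + 1 + 0 + 9 + 16 + 16 + 1 + 1 = 48
s = √(48/6) = √8 ≈ 2.8284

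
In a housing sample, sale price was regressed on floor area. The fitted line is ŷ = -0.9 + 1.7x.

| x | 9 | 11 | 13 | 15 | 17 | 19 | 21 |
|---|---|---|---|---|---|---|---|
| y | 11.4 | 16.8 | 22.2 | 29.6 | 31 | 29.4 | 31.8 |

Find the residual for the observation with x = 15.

ŷ = -0.9 + 1.7·15 = 24.6
e = 29.6 − 24.6 = 5

e = 5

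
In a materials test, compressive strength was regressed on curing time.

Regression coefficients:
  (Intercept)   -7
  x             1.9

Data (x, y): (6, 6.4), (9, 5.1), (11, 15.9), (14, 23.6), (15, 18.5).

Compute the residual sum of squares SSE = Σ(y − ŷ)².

x=6: ŷ = -7 + 1.9·6 = 4.4; e = 6.4 − 4.4 = 2
x=9: ŷ = -7 + 1.9·9 = 10.1; e = 5.1 − 10.1 = -5
x=11: ŷ = -7 + 1.9·11 = 13.9; e = 15.9 − 13.9 = 2
x=14: ŷ = -7 + 1.9·14 = 19.6; e = 23.6 − 19.6 = 4
x=15: ŷ = -7 + 1.9·15 = 21.5; e = 18.5 − 21.5 = -3
SSE = 4 + 25 + 4 + 16 + 9 = 58

SSE = 58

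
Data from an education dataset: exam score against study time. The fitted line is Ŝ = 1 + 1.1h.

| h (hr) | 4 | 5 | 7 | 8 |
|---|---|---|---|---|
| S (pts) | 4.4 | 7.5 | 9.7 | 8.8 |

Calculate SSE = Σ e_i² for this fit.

h=4: Ŝ = 1 + 1.1·4 = 5.4; e = 4.4 − 5.4 = -1
h=5: Ŝ = 1 + 1.1·5 = 6.5; e = 7.5 − 6.5 = 1
h=7: Ŝ = 1 + 1.1·7 = 8.7; e = 9.7 − 8.7 = 1
h=8: Ŝ = 1 + 1.1·8 = 9.8; e = 8.8 − 9.8 = -1
SSE = 1 + 1 + 1 + 1 = 4

SSE = 4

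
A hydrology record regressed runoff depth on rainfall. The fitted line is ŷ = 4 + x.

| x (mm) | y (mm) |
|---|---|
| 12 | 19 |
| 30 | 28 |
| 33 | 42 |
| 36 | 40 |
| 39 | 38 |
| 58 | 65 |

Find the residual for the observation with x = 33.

r = 5

ŷ = 4 + 33 = 37
r = 42 − 37 = 5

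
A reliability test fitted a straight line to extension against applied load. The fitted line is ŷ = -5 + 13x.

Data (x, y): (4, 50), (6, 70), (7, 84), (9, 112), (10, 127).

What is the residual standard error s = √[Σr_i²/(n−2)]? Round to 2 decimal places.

s = 2.94

x=4: ŷ = -5 + 13·4 = 47; r = 50 − 47 = 3
x=6: ŷ = -5 + 13·6 = 73; r = 70 − 73 = -3
x=7: ŷ = -5 + 13·7 = 86; r = 84 − 86 = -2
x=9: ŷ = -5 + 13·9 = 112; r = 112 − 112 = 0
x=10: ŷ = -5 + 13·10 = 125; r = 127 − 125 = 2
SSE = 9 + 9 + 4 + 0 + 4 = 26
s = √(26/3) = √8.66667 ≈ 2.94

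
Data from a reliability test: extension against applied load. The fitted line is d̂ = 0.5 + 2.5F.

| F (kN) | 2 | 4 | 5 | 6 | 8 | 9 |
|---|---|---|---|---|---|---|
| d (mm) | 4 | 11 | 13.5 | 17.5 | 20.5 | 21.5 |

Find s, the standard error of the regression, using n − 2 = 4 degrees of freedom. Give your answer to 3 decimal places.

F=2: d̂ = 0.5 + 2.5·2 = 5.5; e = 4 − 5.5 = -1.5
F=4: d̂ = 0.5 + 2.5·4 = 10.5; e = 11 − 10.5 = 0.5
F=5: d̂ = 0.5 + 2.5·5 = 13; e = 13.5 − 13 = 0.5
F=6: d̂ = 0.5 + 2.5·6 = 15.5; e = 17.5 − 15.5 = 2
F=8: d̂ = 0.5 + 2.5·8 = 20.5; e = 20.5 − 20.5 = 0
F=9: d̂ = 0.5 + 2.5·9 = 23; e = 21.5 − 23 = -1.5
SSE = 2.25 + 0.25 + 0.25 + 4 + 0 + 2.25 = 9
s = √(9/4) = √2.25 ≈ 1.500

s = 1.500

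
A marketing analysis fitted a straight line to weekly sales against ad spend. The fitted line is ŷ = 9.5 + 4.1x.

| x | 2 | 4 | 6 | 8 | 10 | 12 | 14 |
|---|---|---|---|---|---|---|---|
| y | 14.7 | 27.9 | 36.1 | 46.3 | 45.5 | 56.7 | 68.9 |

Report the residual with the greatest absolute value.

e = -5

x=2: ŷ = 9.5 + 4.1·2 = 17.7; e = 14.7 − 17.7 = -3
x=4: ŷ = 9.5 + 4.1·4 = 25.9; e = 27.9 − 25.9 = 2
x=6: ŷ = 9.5 + 4.1·6 = 34.1; e = 36.1 − 34.1 = 2
x=8: ŷ = 9.5 + 4.1·8 = 42.3; e = 46.3 − 42.3 = 4
x=10: ŷ = 9.5 + 4.1·10 = 50.5; e = 45.5 − 50.5 = -5
x=12: ŷ = 9.5 + 4.1·12 = 58.7; e = 56.7 − 58.7 = -2
x=14: ŷ = 9.5 + 4.1·14 = 66.9; e = 68.9 − 66.9 = 2
Largest |e| is 5 at x = 10, residual -5.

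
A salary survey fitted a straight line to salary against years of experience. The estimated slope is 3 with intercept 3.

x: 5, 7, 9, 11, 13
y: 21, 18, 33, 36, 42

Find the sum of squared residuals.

x=5: ŷ = 3 + 3·5 = 18; e = 21 − 18 = 3
x=7: ŷ = 3 + 3·7 = 24; e = 18 − 24 = -6
x=9: ŷ = 3 + 3·9 = 30; e = 33 − 30 = 3
x=11: ŷ = 3 + 3·11 = 36; e = 36 − 36 = 0
x=13: ŷ = 3 + 3·13 = 42; e = 42 − 42 = 0
SSE = 9 + 36 + 9 + 0 + 0 = 54

SSE = 54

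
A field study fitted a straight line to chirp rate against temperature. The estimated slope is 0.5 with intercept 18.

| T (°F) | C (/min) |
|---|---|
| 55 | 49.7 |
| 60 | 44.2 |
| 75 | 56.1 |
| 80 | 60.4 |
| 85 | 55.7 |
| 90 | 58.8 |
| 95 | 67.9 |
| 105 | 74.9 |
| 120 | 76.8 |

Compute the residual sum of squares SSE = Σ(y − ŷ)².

T=55: Ĉ = 18 + 0.5·55 = 45.5; e = 49.7 − 45.5 = 4.2
T=60: Ĉ = 18 + 0.5·60 = 48; e = 44.2 − 48 = -3.8
T=75: Ĉ = 18 + 0.5·75 = 55.5; e = 56.1 − 55.5 = 0.6
T=80: Ĉ = 18 + 0.5·80 = 58; e = 60.4 − 58 = 2.4
T=85: Ĉ = 18 + 0.5·85 = 60.5; e = 55.7 − 60.5 = -4.8
T=90: Ĉ = 18 + 0.5·90 = 63; e = 58.8 − 63 = -4.2
T=95: Ĉ = 18 + 0.5·95 = 65.5; e = 67.9 − 65.5 = 2.4
T=105: Ĉ = 18 + 0.5·105 = 70.5; e = 74.9 − 70.5 = 4.4
T=120: Ĉ = 18 + 0.5·120 = 78; e = 76.8 − 78 = -1.2
SSE = 17.64 + 14.44 + 0.36 + 5.76 + 23.04 + 17.64 + 5.76 + 19.36 + 1.44 = 105.44

SSE = 105.44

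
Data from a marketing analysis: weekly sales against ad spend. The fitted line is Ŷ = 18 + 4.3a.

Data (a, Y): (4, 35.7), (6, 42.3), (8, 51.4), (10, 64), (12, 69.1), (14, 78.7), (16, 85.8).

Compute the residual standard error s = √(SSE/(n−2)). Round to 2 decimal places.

a=4: Ŷ = 18 + 4.3·4 = 35.2; r = 35.7 − 35.2 = 0.5
a=6: Ŷ = 18 + 4.3·6 = 43.8; r = 42.3 − 43.8 = -1.5
a=8: Ŷ = 18 + 4.3·8 = 52.4; r = 51.4 − 52.4 = -1
a=10: Ŷ = 18 + 4.3·10 = 61; r = 64 − 61 = 3
a=12: Ŷ = 18 + 4.3·12 = 69.6; r = 69.1 − 69.6 = -0.5
a=14: Ŷ = 18 + 4.3·14 = 78.2; r = 78.7 − 78.2 = 0.5
a=16: Ŷ = 18 + 4.3·16 = 86.8; r = 85.8 − 86.8 = -1
SSE = 0.25 + 2.25 + 1 + 9 + 0.25 + 0.25 + 1 = 14
s = √(14/5) = √2.8 ≈ 1.67

s = 1.67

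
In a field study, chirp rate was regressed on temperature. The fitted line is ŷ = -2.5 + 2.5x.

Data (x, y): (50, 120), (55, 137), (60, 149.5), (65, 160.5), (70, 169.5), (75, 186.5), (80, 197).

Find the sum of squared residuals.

x=50: ŷ = -2.5 + 2.5·50 = 122.5; r = 120 − 122.5 = -2.5
x=55: ŷ = -2.5 + 2.5·55 = 135; r = 137 − 135 = 2
x=60: ŷ = -2.5 + 2.5·60 = 147.5; r = 149.5 − 147.5 = 2
x=65: ŷ = -2.5 + 2.5·65 = 160; r = 160.5 − 160 = 0.5
x=70: ŷ = -2.5 + 2.5·70 = 172.5; r = 169.5 − 172.5 = -3
x=75: ŷ = -2.5 + 2.5·75 = 185; r = 186.5 − 185 = 1.5
x=80: ŷ = -2.5 + 2.5·80 = 197.5; r = 197 − 197.5 = -0.5
SSE = 6.25 + 4 + 4 + 0.25 + 9 + 2.25 + 0.25 = 26

SSE = 26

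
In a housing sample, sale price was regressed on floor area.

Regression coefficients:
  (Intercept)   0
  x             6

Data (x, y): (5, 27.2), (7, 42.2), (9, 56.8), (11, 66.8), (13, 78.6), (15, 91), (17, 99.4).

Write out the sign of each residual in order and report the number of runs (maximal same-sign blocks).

x=5: ŷ = 6·5 = 30; e = 27.2 − 30 = -2.8
x=7: ŷ = 6·7 = 42; e = 42.2 − 42 = 0.2
x=9: ŷ = 6·9 = 54; e = 56.8 − 54 = 2.8
x=11: ŷ = 6·11 = 66; e = 66.8 − 66 = 0.8
x=13: ŷ = 6·13 = 78; e = 78.6 − 78 = 0.6
x=15: ŷ = 6·15 = 90; e = 91 − 90 = 1
x=17: ŷ = 6·17 = 102; e = 99.4 − 102 = -2.6
Signs: − + + + + + −
Runs: −×1, +×5, −×1 → 3

3 runs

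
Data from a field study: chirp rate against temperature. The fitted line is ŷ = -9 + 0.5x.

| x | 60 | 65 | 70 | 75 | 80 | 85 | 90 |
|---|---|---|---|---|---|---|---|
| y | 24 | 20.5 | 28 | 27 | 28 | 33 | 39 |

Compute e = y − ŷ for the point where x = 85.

ŷ = -9 + 0.5·85 = 33.5
e = 33 − 33.5 = -0.5

e = -0.5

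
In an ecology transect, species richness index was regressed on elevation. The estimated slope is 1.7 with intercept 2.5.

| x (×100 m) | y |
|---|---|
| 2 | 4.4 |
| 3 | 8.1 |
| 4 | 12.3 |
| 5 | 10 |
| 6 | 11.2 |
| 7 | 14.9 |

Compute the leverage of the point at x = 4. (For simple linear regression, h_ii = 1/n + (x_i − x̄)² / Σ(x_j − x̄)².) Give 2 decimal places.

h = 0.18

x̄ = (2 + 3 + 4 + 5 + 6 + 7)/6 = 4.5
Σ(x − x̄)² = 6.25 + 2.25 + 0.25 + 0.25 + 2.25 + 6.25 = 17.5
h = 1/6 + (-0.5)²/17.5 = 0.166667 + 0.0142857 = 0.18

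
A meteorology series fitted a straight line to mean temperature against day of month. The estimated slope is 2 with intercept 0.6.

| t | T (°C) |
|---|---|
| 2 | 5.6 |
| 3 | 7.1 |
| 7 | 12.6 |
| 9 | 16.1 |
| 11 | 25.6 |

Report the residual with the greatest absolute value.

t=2: ŷ = 0.6 + 2·2 = 4.6; e = 5.6 − 4.6 = 1
t=3: ŷ = 0.6 + 2·3 = 6.6; e = 7.1 − 6.6 = 0.5
t=7: ŷ = 0.6 + 2·7 = 14.6; e = 12.6 − 14.6 = -2
t=9: ŷ = 0.6 + 2·9 = 18.6; e = 16.1 − 18.6 = -2.5
t=11: ŷ = 0.6 + 2·11 = 22.6; e = 25.6 − 22.6 = 3
Largest |e| is 3 at t = 11, residual 3.

e = 3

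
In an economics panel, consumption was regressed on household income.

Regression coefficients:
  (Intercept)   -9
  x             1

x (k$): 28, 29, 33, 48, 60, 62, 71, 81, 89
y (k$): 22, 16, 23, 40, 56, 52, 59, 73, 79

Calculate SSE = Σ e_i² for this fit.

SSE = 64

x=28: ŷ = -9 + 28 = 19; e = 22 − 19 = 3
x=29: ŷ = -9 + 29 = 20; e = 16 − 20 = -4
x=33: ŷ = -9 + 33 = 24; e = 23 − 24 = -1
x=48: ŷ = -9 + 48 = 39; e = 40 − 39 = 1
x=60: ŷ = -9 + 60 = 51; e = 56 − 51 = 5
x=62: ŷ = -9 + 62 = 53; e = 52 − 53 = -1
x=71: ŷ = -9 + 71 = 62; e = 59 − 62 = -3
x=81: ŷ = -9 + 81 = 72; e = 73 − 72 = 1
x=89: ŷ = -9 + 89 = 80; e = 79 − 80 = -1
SSE = 9 + 16 + 1 + 1 + 25 + 1 + 9 + 1 + 1 = 64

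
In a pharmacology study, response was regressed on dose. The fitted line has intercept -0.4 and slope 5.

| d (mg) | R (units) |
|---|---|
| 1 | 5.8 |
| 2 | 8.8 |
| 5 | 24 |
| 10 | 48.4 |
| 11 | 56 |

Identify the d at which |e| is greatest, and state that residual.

d = 11, e = 1.4

d=1: ŷ = -0.4 + 5·1 = 4.6; e = 5.8 − 4.6 = 1.2
d=2: ŷ = -0.4 + 5·2 = 9.6; e = 8.8 − 9.6 = -0.8
d=5: ŷ = -0.4 + 5·5 = 24.6; e = 24 − 24.6 = -0.6
d=10: ŷ = -0.4 + 5·10 = 49.6; e = 48.4 − 49.6 = -1.2
d=11: ŷ = -0.4 + 5·11 = 54.6; e = 56 − 54.6 = 1.4
Largest |e| is 1.4 at d = 11, residual 1.4.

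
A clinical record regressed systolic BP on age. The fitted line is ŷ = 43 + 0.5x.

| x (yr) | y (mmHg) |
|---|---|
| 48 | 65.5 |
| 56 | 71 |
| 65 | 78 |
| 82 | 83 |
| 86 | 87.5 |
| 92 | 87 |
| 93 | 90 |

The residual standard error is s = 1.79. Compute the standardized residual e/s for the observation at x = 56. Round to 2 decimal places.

ŷ = 43 + 0.5·56 = 71
e = 71 − 71 = 0
e/s = 0 / 1.79 = 0.00

0.00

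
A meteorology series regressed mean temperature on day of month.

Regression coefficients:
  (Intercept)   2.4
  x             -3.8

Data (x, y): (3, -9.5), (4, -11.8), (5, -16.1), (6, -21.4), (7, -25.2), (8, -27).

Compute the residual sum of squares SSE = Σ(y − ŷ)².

x=3: ŷ = 2.4 − 3.8·3 = -9; e = -9.5 − (-9) = -0.5
x=4: ŷ = 2.4 − 3.8·4 = -12.8; e = -11.8 − (-12.8) = 1
x=5: ŷ = 2.4 − 3.8·5 = -16.6; e = -16.1 − (-16.6) = 0.5
x=6: ŷ = 2.4 − 3.8·6 = -20.4; e = -21.4 − (-20.4) = -1
x=7: ŷ = 2.4 − 3.8·7 = -24.2; e = -25.2 − (-24.2) = -1
x=8: ŷ = 2.4 − 3.8·8 = -28; e = -27 − (-28) = 1
SSE = 0.25 + 1 + 0.25 + 1 + 1 + 1 = 4.5

SSE = 4.5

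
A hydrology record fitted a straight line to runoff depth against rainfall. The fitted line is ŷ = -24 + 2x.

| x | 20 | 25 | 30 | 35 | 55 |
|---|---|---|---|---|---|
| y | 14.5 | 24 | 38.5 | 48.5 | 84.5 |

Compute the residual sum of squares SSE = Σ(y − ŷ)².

x=20: ŷ = -24 + 2·20 = 16; r = 14.5 − 16 = -1.5
x=25: ŷ = -24 + 2·25 = 26; r = 24 − 26 = -2
x=30: ŷ = -24 + 2·30 = 36; r = 38.5 − 36 = 2.5
x=35: ŷ = -24 + 2·35 = 46; r = 48.5 − 46 = 2.5
x=55: ŷ = -24 + 2·55 = 86; r = 84.5 − 86 = -1.5
SSE = 2.25 + 4 + 6.25 + 6.25 + 2.25 = 21

SSE = 21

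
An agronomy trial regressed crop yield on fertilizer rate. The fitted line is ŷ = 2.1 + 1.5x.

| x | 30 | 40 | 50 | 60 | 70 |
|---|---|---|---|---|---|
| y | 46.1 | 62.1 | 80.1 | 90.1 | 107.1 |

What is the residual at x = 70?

ŷ = 2.1 + 1.5·70 = 107.1
r = 107.1 − 107.1 = 0

r = 0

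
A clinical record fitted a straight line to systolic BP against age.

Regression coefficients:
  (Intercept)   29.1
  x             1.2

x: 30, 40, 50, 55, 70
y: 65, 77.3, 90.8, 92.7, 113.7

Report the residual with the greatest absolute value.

e = -2.4

x=30: ŷ = 29.1 + 1.2·30 = 65.1; e = 65 − 65.1 = -0.1
x=40: ŷ = 29.1 + 1.2·40 = 77.1; e = 77.3 − 77.1 = 0.2
x=50: ŷ = 29.1 + 1.2·50 = 89.1; e = 90.8 − 89.1 = 1.7
x=55: ŷ = 29.1 + 1.2·55 = 95.1; e = 92.7 − 95.1 = -2.4
x=70: ŷ = 29.1 + 1.2·70 = 113.1; e = 113.7 − 113.1 = 0.6
Largest |e| is 2.4 at x = 55, residual -2.4.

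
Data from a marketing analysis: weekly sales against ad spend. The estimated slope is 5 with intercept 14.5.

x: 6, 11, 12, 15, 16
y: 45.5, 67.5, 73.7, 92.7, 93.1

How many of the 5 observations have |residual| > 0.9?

x=6: ŷ = 14.5 + 5·6 = 44.5; r = 45.5 − 44.5 = 1
x=11: ŷ = 14.5 + 5·11 = 69.5; r = 67.5 − 69.5 = -2
x=12: ŷ = 14.5 + 5·12 = 74.5; r = 73.7 − 74.5 = -0.8
x=15: ŷ = 14.5 + 5·15 = 89.5; r = 92.7 − 89.5 = 3.2
x=16: ŷ = 14.5 + 5·16 = 94.5; r = 93.1 − 94.5 = -1.4
|r| > 0.9: x=6 (|r|=1), x=11 (|r|=2), x=15 (|r|=3.2), x=16 (|r|=1.4) → 4

4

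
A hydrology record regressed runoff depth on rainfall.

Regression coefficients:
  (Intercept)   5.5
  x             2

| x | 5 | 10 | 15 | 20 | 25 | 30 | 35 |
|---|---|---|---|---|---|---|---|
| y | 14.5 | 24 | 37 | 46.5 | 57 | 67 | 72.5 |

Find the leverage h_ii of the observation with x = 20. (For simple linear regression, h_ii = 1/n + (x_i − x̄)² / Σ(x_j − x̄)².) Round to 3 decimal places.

h = 0.143

x̄ = (5 + 10 + 15 + 20 + 25 + 30 + 35)/7 = 20
Σ(x − x̄)² = 225 + 100 + 25 + 0 + 25 + 100 + 225 = 700
h = 1/7 + (0)²/700 = 0.142857 + 0 = 0.143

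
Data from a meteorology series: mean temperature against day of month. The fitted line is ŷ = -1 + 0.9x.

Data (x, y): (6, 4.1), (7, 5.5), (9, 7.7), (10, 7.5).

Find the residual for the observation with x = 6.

e = -0.3

ŷ = -1 + 0.9·6 = 4.4
e = 4.1 − 4.4 = -0.3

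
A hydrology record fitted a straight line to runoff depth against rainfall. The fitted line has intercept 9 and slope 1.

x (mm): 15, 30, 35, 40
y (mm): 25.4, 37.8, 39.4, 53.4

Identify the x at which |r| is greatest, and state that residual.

x = 35, r = -4.6

x=15: ŷ = 9 + 15 = 24; r = 25.4 − 24 = 1.4
x=30: ŷ = 9 + 30 = 39; r = 37.8 − 39 = -1.2
x=35: ŷ = 9 + 35 = 44; r = 39.4 − 44 = -4.6
x=40: ŷ = 9 + 40 = 49; r = 53.4 − 49 = 4.4
Largest |r| is 4.6 at x = 35, residual -4.6.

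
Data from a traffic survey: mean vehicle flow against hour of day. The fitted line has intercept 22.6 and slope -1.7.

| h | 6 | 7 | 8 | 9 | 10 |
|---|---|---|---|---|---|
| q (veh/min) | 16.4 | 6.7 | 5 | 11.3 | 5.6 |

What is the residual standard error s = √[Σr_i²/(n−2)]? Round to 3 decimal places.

s = 4.619

h=6: ŷ = 22.6 − 1.7·6 = 12.4; r = 16.4 − 12.4 = 4
h=7: ŷ = 22.6 − 1.7·7 = 10.7; r = 6.7 − 10.7 = -4
h=8: ŷ = 22.6 − 1.7·8 = 9; r = 5 − 9 = -4
h=9: ŷ = 22.6 − 1.7·9 = 7.3; r = 11.3 − 7.3 = 4
h=10: ŷ = 22.6 − 1.7·10 = 5.6; r = 5.6 − 5.6 = 0
SSE = 16 + 16 + 16 + 16 + 0 = 64
s = √(64/3) = √21.3333 ≈ 4.619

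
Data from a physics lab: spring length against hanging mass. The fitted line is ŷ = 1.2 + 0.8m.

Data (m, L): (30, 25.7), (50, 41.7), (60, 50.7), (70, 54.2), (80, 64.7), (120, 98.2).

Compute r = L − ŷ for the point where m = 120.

ŷ = 1.2 + 0.8·120 = 97.2
r = 98.2 − 97.2 = 1

r = 1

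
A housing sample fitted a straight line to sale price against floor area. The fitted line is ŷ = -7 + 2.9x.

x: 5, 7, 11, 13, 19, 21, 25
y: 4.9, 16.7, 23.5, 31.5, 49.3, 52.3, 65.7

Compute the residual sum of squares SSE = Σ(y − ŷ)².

SSE = 24.96

x=5: ŷ = -7 + 2.9·5 = 7.5; e = 4.9 − 7.5 = -2.6
x=7: ŷ = -7 + 2.9·7 = 13.3; e = 16.7 − 13.3 = 3.4
x=11: ŷ = -7 + 2.9·11 = 24.9; e = 23.5 − 24.9 = -1.4
x=13: ŷ = -7 + 2.9·13 = 30.7; e = 31.5 − 30.7 = 0.8
x=19: ŷ = -7 + 2.9·19 = 48.1; e = 49.3 − 48.1 = 1.2
x=21: ŷ = -7 + 2.9·21 = 53.9; e = 52.3 − 53.9 = -1.6
x=25: ŷ = -7 + 2.9·25 = 65.5; e = 65.7 − 65.5 = 0.2
SSE = 6.76 + 11.56 + 1.96 + 0.64 + 1.44 + 2.56 + 0.04 = 24.96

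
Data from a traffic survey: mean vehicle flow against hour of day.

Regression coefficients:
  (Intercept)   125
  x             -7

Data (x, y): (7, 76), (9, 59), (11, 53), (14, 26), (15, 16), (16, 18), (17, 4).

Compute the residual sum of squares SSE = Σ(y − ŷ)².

SSE = 80

x=7: ŷ = 125 − 7·7 = 76; e = 76 − 76 = 0
x=9: ŷ = 125 − 7·9 = 62; e = 59 − 62 = -3
x=11: ŷ = 125 − 7·11 = 48; e = 53 − 48 = 5
x=14: ŷ = 125 − 7·14 = 27; e = 26 − 27 = -1
x=15: ŷ = 125 − 7·15 = 20; e = 16 − 20 = -4
x=16: ŷ = 125 − 7·16 = 13; e = 18 − 13 = 5
x=17: ŷ = 125 − 7·17 = 6; e = 4 − 6 = -2
SSE = 0 + 9 + 25 + 1 + 16 + 25 + 4 = 80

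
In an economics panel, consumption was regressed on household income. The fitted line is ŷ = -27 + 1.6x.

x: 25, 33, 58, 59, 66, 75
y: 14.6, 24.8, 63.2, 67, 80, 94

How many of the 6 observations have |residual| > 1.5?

2

x=25: ŷ = -27 + 1.6·25 = 13; r = 14.6 − 13 = 1.6
x=33: ŷ = -27 + 1.6·33 = 25.8; r = 24.8 − 25.8 = -1
x=58: ŷ = -27 + 1.6·58 = 65.8; r = 63.2 − 65.8 = -2.6
x=59: ŷ = -27 + 1.6·59 = 67.4; r = 67 − 67.4 = -0.4
x=66: ŷ = -27 + 1.6·66 = 78.6; r = 80 − 78.6 = 1.4
x=75: ŷ = -27 + 1.6·75 = 93; r = 94 − 93 = 1
|r| > 1.5: x=25 (|r|=1.6), x=58 (|r|=2.6) → 2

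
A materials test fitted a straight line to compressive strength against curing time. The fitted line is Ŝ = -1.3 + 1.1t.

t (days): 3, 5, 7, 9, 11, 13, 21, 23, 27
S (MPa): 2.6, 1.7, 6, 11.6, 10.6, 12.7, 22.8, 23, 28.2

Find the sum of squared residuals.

t=3: Ŝ = -1.3 + 1.1·3 = 2; e = 2.6 − 2 = 0.6
t=5: Ŝ = -1.3 + 1.1·5 = 4.2; e = 1.7 − 4.2 = -2.5
t=7: Ŝ = -1.3 + 1.1·7 = 6.4; e = 6 − 6.4 = -0.4
t=9: Ŝ = -1.3 + 1.1·9 = 8.6; e = 11.6 − 8.6 = 3
t=11: Ŝ = -1.3 + 1.1·11 = 10.8; e = 10.6 − 10.8 = -0.2
t=13: Ŝ = -1.3 + 1.1·13 = 13; e = 12.7 − 13 = -0.3
t=21: Ŝ = -1.3 + 1.1·21 = 21.8; e = 22.8 − 21.8 = 1
t=23: Ŝ = -1.3 + 1.1·23 = 24; e = 23 − 24 = -1
t=27: Ŝ = -1.3 + 1.1·27 = 28.4; e = 28.2 − 28.4 = -0.2
SSE = 0.36 + 6.25 + 0.16 + 9 + 0.04 + 0.09 + 1 + 1 + 0.04 = 17.94

SSE = 17.94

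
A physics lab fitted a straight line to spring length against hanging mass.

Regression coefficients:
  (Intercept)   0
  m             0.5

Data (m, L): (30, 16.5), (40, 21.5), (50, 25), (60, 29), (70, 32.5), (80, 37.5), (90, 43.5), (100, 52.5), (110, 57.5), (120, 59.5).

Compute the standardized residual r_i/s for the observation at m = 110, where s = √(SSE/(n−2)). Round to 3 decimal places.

m=30: L̂ = 0.5·30 = 15; r = 16.5 − 15 = 1.5
m=40: L̂ = 0.5·40 = 20; r = 21.5 − 20 = 1.5
m=50: L̂ = 0.5·50 = 25; r = 25 − 25 = 0
m=60: L̂ = 0.5·60 = 30; r = 29 − 30 = -1
m=70: L̂ = 0.5·70 = 35; r = 32.5 − 35 = -2.5
m=80: L̂ = 0.5·80 = 40; r = 37.5 − 40 = -2.5
m=90: L̂ = 0.5·90 = 45; r = 43.5 − 45 = -1.5
m=100: L̂ = 0.5·100 = 50; r = 52.5 − 50 = 2.5
m=110: L̂ = 0.5·110 = 55; r = 57.5 − 55 = 2.5
m=120: L̂ = 0.5·120 = 60; r = 59.5 − 60 = -0.5
SSE = 2.25 + 2.25 + 0 + 1 + 6.25 + 6.25 + 2.25 + 6.25 + 6.25 + 0.25 = 33
s = √(33/8) = 2.03101
r/s = 2.5 / 2.03101 = 1.231

1.231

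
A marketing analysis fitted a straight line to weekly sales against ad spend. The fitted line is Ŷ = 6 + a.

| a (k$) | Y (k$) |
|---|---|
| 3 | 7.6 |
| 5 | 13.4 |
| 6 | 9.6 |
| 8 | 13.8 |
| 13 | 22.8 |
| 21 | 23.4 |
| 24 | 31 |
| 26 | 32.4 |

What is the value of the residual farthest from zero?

e = 3.8

a=3: Ŷ = 6 + 3 = 9; e = 7.6 − 9 = -1.4
a=5: Ŷ = 6 + 5 = 11; e = 13.4 − 11 = 2.4
a=6: Ŷ = 6 + 6 = 12; e = 9.6 − 12 = -2.4
a=8: Ŷ = 6 + 8 = 14; e = 13.8 − 14 = -0.2
a=13: Ŷ = 6 + 13 = 19; e = 22.8 − 19 = 3.8
a=21: Ŷ = 6 + 21 = 27; e = 23.4 − 27 = -3.6
a=24: Ŷ = 6 + 24 = 30; e = 31 − 30 = 1
a=26: Ŷ = 6 + 26 = 32; e = 32.4 − 32 = 0.4
Largest |e| is 3.8 at a = 13, residual 3.8.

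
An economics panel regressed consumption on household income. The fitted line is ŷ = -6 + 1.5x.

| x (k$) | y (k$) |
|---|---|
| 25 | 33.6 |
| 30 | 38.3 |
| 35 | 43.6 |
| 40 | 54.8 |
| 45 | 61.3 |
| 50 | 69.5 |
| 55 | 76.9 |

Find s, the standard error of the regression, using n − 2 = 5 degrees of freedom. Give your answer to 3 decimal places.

s = 1.697

x=25: ŷ = -6 + 1.5·25 = 31.5; r = 33.6 − 31.5 = 2.1
x=30: ŷ = -6 + 1.5·30 = 39; r = 38.3 − 39 = -0.7
x=35: ŷ = -6 + 1.5·35 = 46.5; r = 43.6 − 46.5 = -2.9
x=40: ŷ = -6 + 1.5·40 = 54; r = 54.8 − 54 = 0.8
x=45: ŷ = -6 + 1.5·45 = 61.5; r = 61.3 − 61.5 = -0.2
x=50: ŷ = -6 + 1.5·50 = 69; r = 69.5 − 69 = 0.5
x=55: ŷ = -6 + 1.5·55 = 76.5; r = 76.9 − 76.5 = 0.4
SSE = 4.41 + 0.49 + 8.41 + 0.64 + 0.04 + 0.25 + 0.16 = 14.4
s = √(14.4/5) = √2.88 ≈ 1.697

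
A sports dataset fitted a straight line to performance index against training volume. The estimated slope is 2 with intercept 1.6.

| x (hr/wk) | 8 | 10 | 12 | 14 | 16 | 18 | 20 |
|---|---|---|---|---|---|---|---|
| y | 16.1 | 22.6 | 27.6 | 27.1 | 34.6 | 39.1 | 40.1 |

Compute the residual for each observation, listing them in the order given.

x=8: ŷ = 1.6 + 2·8 = 17.6; r = 16.1 − 17.6 = -1.5
x=10: ŷ = 1.6 + 2·10 = 21.6; r = 22.6 − 21.6 = 1
x=12: ŷ = 1.6 + 2·12 = 25.6; r = 27.6 − 25.6 = 2
x=14: ŷ = 1.6 + 2·14 = 29.6; r = 27.1 − 29.6 = -2.5
x=16: ŷ = 1.6 + 2·16 = 33.6; r = 34.6 − 33.6 = 1
x=18: ŷ = 1.6 + 2·18 = 37.6; r = 39.1 − 37.6 = 1.5
x=20: ŷ = 1.6 + 2·20 = 41.6; r = 40.1 − 41.6 = -1.5

-1.5, 1, 2, -2.5, 1, 1.5, -1.5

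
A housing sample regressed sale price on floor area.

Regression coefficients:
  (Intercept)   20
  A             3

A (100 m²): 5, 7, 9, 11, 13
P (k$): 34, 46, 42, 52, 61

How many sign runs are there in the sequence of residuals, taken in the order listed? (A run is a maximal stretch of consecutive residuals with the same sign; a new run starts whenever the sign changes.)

A=5: P̂ = 20 + 3·5 = 35; r = 34 − 35 = -1
A=7: P̂ = 20 + 3·7 = 41; r = 46 − 41 = 5
A=9: P̂ = 20 + 3·9 = 47; r = 42 − 47 = -5
A=11: P̂ = 20 + 3·11 = 53; r = 52 − 53 = -1
A=13: P̂ = 20 + 3·13 = 59; r = 61 − 59 = 2
Signs: − + − − +
Runs: −×1, +×1, −×2, +×1 → 4

4 runs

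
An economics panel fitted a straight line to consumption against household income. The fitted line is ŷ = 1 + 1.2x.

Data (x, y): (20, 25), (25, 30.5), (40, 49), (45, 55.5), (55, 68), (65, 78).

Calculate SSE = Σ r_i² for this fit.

SSE = 2.5

x=20: ŷ = 1 + 1.2·20 = 25; r = 25 − 25 = 0
x=25: ŷ = 1 + 1.2·25 = 31; r = 30.5 − 31 = -0.5
x=40: ŷ = 1 + 1.2·40 = 49; r = 49 − 49 = 0
x=45: ŷ = 1 + 1.2·45 = 55; r = 55.5 − 55 = 0.5
x=55: ŷ = 1 + 1.2·55 = 67; r = 68 − 67 = 1
x=65: ŷ = 1 + 1.2·65 = 79; r = 78 − 79 = -1
SSE = 0 + 0.25 + 0 + 0.25 + 1 + 1 = 2.5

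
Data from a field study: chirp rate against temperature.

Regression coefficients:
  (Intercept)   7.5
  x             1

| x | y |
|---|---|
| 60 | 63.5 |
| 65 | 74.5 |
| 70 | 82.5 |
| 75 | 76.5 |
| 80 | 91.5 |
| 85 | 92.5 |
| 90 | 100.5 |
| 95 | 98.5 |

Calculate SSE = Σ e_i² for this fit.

x=60: ŷ = 7.5 + 60 = 67.5; e = 63.5 − 67.5 = -4
x=65: ŷ = 7.5 + 65 = 72.5; e = 74.5 − 72.5 = 2
x=70: ŷ = 7.5 + 70 = 77.5; e = 82.5 − 77.5 = 5
x=75: ŷ = 7.5 + 75 = 82.5; e = 76.5 − 82.5 = -6
x=80: ŷ = 7.5 + 80 = 87.5; e = 91.5 − 87.5 = 4
x=85: ŷ = 7.5 + 85 = 92.5; e = 92.5 − 92.5 = 0
x=90: ŷ = 7.5 + 90 = 97.5; e = 100.5 − 97.5 = 3
x=95: ŷ = 7.5 + 95 = 102.5; e = 98.5 − 102.5 = -4
SSE = 16 + 4 + 25 + 36 + 16 + 0 + 9 + 16 = 122

SSE = 122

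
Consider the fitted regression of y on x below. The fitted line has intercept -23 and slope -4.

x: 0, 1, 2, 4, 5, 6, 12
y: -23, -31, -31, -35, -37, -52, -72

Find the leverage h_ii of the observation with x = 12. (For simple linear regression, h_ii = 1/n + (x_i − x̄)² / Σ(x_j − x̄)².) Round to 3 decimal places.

h = 0.754

x̄ = (0 + 1 + 2 + 4 + 5 + 6 + 12)/7 = 4.28571
Σ(x − x̄)² = 18.3673 + 10.7959 + 5.22449 + 0.0816327 + 0.510204 + 2.93878 + 59.5102 = 97.4286
h = 1/7 + (7.71429)²/97.4286 = 0.142857 + 0.610809 = 0.754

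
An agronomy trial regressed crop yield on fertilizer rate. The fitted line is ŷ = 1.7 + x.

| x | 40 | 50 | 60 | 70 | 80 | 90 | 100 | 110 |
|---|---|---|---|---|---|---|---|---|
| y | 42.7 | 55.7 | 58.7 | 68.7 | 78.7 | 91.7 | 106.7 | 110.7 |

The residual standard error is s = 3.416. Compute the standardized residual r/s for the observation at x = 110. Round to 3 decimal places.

ŷ = 1.7 + 110 = 111.7
r = 110.7 − 111.7 = -1
r/s = -1 / 3.416 = -0.293

-0.293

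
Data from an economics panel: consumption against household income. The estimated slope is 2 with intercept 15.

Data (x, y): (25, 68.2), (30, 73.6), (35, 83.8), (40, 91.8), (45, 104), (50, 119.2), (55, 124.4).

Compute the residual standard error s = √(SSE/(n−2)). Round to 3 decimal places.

s = 2.928

x=25: ŷ = 15 + 2·25 = 65; e = 68.2 − 65 = 3.2
x=30: ŷ = 15 + 2·30 = 75; e = 73.6 − 75 = -1.4
x=35: ŷ = 15 + 2·35 = 85; e = 83.8 − 85 = -1.2
x=40: ŷ = 15 + 2·40 = 95; e = 91.8 − 95 = -3.2
x=45: ŷ = 15 + 2·45 = 105; e = 104 − 105 = -1
x=50: ŷ = 15 + 2·50 = 115; e = 119.2 − 115 = 4.2
x=55: ŷ = 15 + 2·55 = 125; e = 124.4 − 125 = -0.6
SSE = 10.24 + 1.96 + 1.44 + 10.24 + 1 + 17.64 + 0.36 = 42.88
s = √(42.88/5) = √8.576 ≈ 2.928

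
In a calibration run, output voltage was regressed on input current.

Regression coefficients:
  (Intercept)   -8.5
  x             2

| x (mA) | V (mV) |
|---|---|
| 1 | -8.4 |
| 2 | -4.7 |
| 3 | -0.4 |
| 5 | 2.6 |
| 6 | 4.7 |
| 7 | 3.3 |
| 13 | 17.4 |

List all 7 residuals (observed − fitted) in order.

x=1: ŷ = -8.5 + 2·1 = -6.5; e = -8.4 − (-6.5) = -1.9
x=2: ŷ = -8.5 + 2·2 = -4.5; e = -4.7 − (-4.5) = -0.2
x=3: ŷ = -8.5 + 2·3 = -2.5; e = -0.4 − (-2.5) = 2.1
x=5: ŷ = -8.5 + 2·5 = 1.5; e = 2.6 − 1.5 = 1.1
x=6: ŷ = -8.5 + 2·6 = 3.5; e = 4.7 − 3.5 = 1.2
x=7: ŷ = -8.5 + 2·7 = 5.5; e = 3.3 − 5.5 = -2.2
x=13: ŷ = -8.5 + 2·13 = 17.5; e = 17.4 − 17.5 = -0.1

-1.9, -0.2, 2.1, 1.1, 1.2, -2.2, -0.1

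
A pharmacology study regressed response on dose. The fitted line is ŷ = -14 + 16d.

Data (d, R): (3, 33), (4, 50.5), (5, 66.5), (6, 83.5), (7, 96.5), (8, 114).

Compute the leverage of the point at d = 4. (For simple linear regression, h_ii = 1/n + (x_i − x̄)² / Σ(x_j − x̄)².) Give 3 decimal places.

h = 0.295

d̄ = (3 + 4 + 5 + 6 + 7 + 8)/6 = 5.5
Σ(d − d̄)² = 6.25 + 2.25 + 0.25 + 0.25 + 2.25 + 6.25 = 17.5
h = 1/6 + (-1.5)²/17.5 = 0.166667 + 0.128571 = 0.295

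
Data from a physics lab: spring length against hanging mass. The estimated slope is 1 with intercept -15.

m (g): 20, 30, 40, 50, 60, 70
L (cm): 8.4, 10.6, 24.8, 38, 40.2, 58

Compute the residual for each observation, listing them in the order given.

3.4, -4.4, -0.2, 3, -4.8, 3

m=20: L̂ = -15 + 20 = 5; e = 8.4 − 5 = 3.4
m=30: L̂ = -15 + 30 = 15; e = 10.6 − 15 = -4.4
m=40: L̂ = -15 + 40 = 25; e = 24.8 − 25 = -0.2
m=50: L̂ = -15 + 50 = 35; e = 38 − 35 = 3
m=60: L̂ = -15 + 60 = 45; e = 40.2 − 45 = -4.8
m=70: L̂ = -15 + 70 = 55; e = 58 − 55 = 3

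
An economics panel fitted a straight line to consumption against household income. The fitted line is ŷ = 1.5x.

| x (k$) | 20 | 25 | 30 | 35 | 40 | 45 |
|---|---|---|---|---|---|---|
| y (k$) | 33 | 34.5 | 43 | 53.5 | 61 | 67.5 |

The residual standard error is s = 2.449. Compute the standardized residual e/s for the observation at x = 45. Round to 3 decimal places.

0.000

ŷ = 1.5·45 = 67.5
e = 67.5 − 67.5 = 0
e/s = 0 / 2.449 = 0.000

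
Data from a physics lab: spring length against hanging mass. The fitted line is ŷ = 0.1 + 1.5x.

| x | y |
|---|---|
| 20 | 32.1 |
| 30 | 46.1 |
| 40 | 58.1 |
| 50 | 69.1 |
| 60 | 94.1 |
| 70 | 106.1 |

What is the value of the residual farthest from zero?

x=20: ŷ = 0.1 + 1.5·20 = 30.1; e = 32.1 − 30.1 = 2
x=30: ŷ = 0.1 + 1.5·30 = 45.1; e = 46.1 − 45.1 = 1
x=40: ŷ = 0.1 + 1.5·40 = 60.1; e = 58.1 − 60.1 = -2
x=50: ŷ = 0.1 + 1.5·50 = 75.1; e = 69.1 − 75.1 = -6
x=60: ŷ = 0.1 + 1.5·60 = 90.1; e = 94.1 − 90.1 = 4
x=70: ŷ = 0.1 + 1.5·70 = 105.1; e = 106.1 − 105.1 = 1
Largest |e| is 6 at x = 50, residual -6.

e = -6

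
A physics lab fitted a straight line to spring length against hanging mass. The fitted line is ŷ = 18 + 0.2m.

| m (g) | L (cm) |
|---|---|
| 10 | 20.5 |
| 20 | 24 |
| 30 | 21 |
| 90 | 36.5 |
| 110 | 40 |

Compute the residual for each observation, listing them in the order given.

0.5, 2, -3, 0.5, 0

m=10: ŷ = 18 + 0.2·10 = 20; r = 20.5 − 20 = 0.5
m=20: ŷ = 18 + 0.2·20 = 22; r = 24 − 22 = 2
m=30: ŷ = 18 + 0.2·30 = 24; r = 21 − 24 = -3
m=90: ŷ = 18 + 0.2·90 = 36; r = 36.5 − 36 = 0.5
m=110: ŷ = 18 + 0.2·110 = 40; r = 40 − 40 = 0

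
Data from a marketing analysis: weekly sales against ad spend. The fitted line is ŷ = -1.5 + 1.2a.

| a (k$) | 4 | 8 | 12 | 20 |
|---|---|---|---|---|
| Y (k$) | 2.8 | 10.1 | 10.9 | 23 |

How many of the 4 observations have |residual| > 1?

a=4: ŷ = -1.5 + 1.2·4 = 3.3; e = 2.8 − 3.3 = -0.5
a=8: ŷ = -1.5 + 1.2·8 = 8.1; e = 10.1 − 8.1 = 2
a=12: ŷ = -1.5 + 1.2·12 = 12.9; e = 10.9 − 12.9 = -2
a=20: ŷ = -1.5 + 1.2·20 = 22.5; e = 23 − 22.5 = 0.5
|e| > 1: a=8 (|e|=2), a=12 (|e|=2) → 2

2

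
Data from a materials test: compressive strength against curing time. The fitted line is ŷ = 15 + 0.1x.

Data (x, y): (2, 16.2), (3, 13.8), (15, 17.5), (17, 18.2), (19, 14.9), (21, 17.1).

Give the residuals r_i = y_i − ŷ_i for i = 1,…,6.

1, -1.5, 1, 1.5, -2, 0

x=2: ŷ = 15 + 0.1·2 = 15.2; r = 16.2 − 15.2 = 1
x=3: ŷ = 15 + 0.1·3 = 15.3; r = 13.8 − 15.3 = -1.5
x=15: ŷ = 15 + 0.1·15 = 16.5; r = 17.5 − 16.5 = 1
x=17: ŷ = 15 + 0.1·17 = 16.7; r = 18.2 − 16.7 = 1.5
x=19: ŷ = 15 + 0.1·19 = 16.9; r = 14.9 − 16.9 = -2
x=21: ŷ = 15 + 0.1·21 = 17.1; r = 17.1 − 17.1 = 0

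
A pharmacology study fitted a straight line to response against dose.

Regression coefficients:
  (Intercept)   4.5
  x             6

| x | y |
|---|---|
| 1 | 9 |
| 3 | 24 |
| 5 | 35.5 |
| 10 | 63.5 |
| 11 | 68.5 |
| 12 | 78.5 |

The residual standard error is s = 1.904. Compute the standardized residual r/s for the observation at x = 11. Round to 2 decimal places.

-1.05

ŷ = 4.5 + 6·11 = 70.5
r = 68.5 − 70.5 = -2
r/s = -2 / 1.904 = -1.05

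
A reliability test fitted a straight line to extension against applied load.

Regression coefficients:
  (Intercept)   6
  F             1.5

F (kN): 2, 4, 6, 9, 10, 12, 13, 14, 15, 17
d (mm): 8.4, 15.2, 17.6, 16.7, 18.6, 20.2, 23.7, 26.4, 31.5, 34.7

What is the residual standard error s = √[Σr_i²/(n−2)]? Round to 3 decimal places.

s = 2.921

F=2: d̂ = 6 + 1.5·2 = 9; r = 8.4 − 9 = -0.6
F=4: d̂ = 6 + 1.5·4 = 12; r = 15.2 − 12 = 3.2
F=6: d̂ = 6 + 1.5·6 = 15; r = 17.6 − 15 = 2.6
F=9: d̂ = 6 + 1.5·9 = 19.5; r = 16.7 − 19.5 = -2.8
F=10: d̂ = 6 + 1.5·10 = 21; r = 18.6 − 21 = -2.4
F=12: d̂ = 6 + 1.5·12 = 24; r = 20.2 − 24 = -3.8
F=13: d̂ = 6 + 1.5·13 = 25.5; r = 23.7 − 25.5 = -1.8
F=14: d̂ = 6 + 1.5·14 = 27; r = 26.4 − 27 = -0.6
F=15: d̂ = 6 + 1.5·15 = 28.5; r = 31.5 − 28.5 = 3
F=17: d̂ = 6 + 1.5·17 = 31.5; r = 34.7 − 31.5 = 3.2
SSE = 0.36 + 10.24 + 6.76 + 7.84 + 5.76 + 14.44 + 3.24 + 0.36 + 9 + 10.24 = 68.24
s = √(68.24/8) = √8.53 ≈ 2.921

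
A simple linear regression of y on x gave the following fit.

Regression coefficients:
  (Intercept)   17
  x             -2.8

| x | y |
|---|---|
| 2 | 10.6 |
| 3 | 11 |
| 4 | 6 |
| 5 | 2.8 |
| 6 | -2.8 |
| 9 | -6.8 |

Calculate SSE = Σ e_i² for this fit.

SSE = 17.44

x=2: ŷ = 17 − 2.8·2 = 11.4; e = 10.6 − 11.4 = -0.8
x=3: ŷ = 17 − 2.8·3 = 8.6; e = 11 − 8.6 = 2.4
x=4: ŷ = 17 − 2.8·4 = 5.8; e = 6 − 5.8 = 0.2
x=5: ŷ = 17 − 2.8·5 = 3; e = 2.8 − 3 = -0.2
x=6: ŷ = 17 − 2.8·6 = 0.2; e = -2.8 − 0.2 = -3
x=9: ŷ = 17 − 2.8·9 = -8.2; e = -6.8 − (-8.2) = 1.4
SSE = 0.64 + 5.76 + 0.04 + 0.04 + 9 + 1.96 = 17.44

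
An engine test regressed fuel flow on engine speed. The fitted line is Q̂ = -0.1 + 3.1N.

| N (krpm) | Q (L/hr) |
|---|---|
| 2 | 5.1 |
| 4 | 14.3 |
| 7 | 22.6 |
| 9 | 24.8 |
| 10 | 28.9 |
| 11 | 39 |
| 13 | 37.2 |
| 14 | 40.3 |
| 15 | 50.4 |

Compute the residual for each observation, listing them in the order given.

-1, 2, 1, -3, -2, 5, -3, -3, 4

N=2: Q̂ = -0.1 + 3.1·2 = 6.1; e = 5.1 − 6.1 = -1
N=4: Q̂ = -0.1 + 3.1·4 = 12.3; e = 14.3 − 12.3 = 2
N=7: Q̂ = -0.1 + 3.1·7 = 21.6; e = 22.6 − 21.6 = 1
N=9: Q̂ = -0.1 + 3.1·9 = 27.8; e = 24.8 − 27.8 = -3
N=10: Q̂ = -0.1 + 3.1·10 = 30.9; e = 28.9 − 30.9 = -2
N=11: Q̂ = -0.1 + 3.1·11 = 34; e = 39 − 34 = 5
N=13: Q̂ = -0.1 + 3.1·13 = 40.2; e = 37.2 − 40.2 = -3
N=14: Q̂ = -0.1 + 3.1·14 = 43.3; e = 40.3 − 43.3 = -3
N=15: Q̂ = -0.1 + 3.1·15 = 46.4; e = 50.4 − 46.4 = 4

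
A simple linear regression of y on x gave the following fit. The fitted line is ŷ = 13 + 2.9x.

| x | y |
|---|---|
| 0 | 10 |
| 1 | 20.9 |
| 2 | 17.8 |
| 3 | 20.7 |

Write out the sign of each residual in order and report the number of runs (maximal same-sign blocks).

3 runs

x=0: ŷ = 13 + 2.9·0 = 13; r = 10 − 13 = -3
x=1: ŷ = 13 + 2.9·1 = 15.9; r = 20.9 − 15.9 = 5
x=2: ŷ = 13 + 2.9·2 = 18.8; r = 17.8 − 18.8 = -1
x=3: ŷ = 13 + 2.9·3 = 21.7; r = 20.7 − 21.7 = -1
Signs: − + − −
Runs: −×1, +×1, −×2 → 3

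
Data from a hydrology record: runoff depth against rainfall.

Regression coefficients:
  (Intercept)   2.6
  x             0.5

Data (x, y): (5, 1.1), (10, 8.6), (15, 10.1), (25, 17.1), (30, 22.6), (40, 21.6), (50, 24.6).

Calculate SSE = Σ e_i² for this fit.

SSE = 56

x=5: ŷ = 2.6 + 0.5·5 = 5.1; e = 1.1 − 5.1 = -4
x=10: ŷ = 2.6 + 0.5·10 = 7.6; e = 8.6 − 7.6 = 1
x=15: ŷ = 2.6 + 0.5·15 = 10.1; e = 10.1 − 10.1 = 0
x=25: ŷ = 2.6 + 0.5·25 = 15.1; e = 17.1 − 15.1 = 2
x=30: ŷ = 2.6 + 0.5·30 = 17.6; e = 22.6 − 17.6 = 5
x=40: ŷ = 2.6 + 0.5·40 = 22.6; e = 21.6 − 22.6 = -1
x=50: ŷ = 2.6 + 0.5·50 = 27.6; e = 24.6 − 27.6 = -3
SSE = 16 + 1 + 0 + 4 + 25 + 1 + 9 = 56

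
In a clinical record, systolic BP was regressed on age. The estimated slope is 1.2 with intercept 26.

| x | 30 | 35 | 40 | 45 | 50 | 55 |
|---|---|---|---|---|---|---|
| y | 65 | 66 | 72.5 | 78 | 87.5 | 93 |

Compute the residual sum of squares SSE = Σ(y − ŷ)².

x=30: ŷ = 26 + 1.2·30 = 62; e = 65 − 62 = 3
x=35: ŷ = 26 + 1.2·35 = 68; e = 66 − 68 = -2
x=40: ŷ = 26 + 1.2·40 = 74; e = 72.5 − 74 = -1.5
x=45: ŷ = 26 + 1.2·45 = 80; e = 78 − 80 = -2
x=50: ŷ = 26 + 1.2·50 = 86; e = 87.5 − 86 = 1.5
x=55: ŷ = 26 + 1.2·55 = 92; e = 93 − 92 = 1
SSE = 9 + 4 + 2.25 + 4 + 2.25 + 1 = 22.5

SSE = 22.5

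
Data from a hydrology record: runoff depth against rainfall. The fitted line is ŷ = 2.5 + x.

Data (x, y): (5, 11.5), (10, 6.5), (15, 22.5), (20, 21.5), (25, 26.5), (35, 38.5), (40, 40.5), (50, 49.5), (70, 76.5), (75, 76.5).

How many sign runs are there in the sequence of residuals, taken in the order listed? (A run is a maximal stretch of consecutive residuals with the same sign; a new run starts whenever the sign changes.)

8 runs

x=5: ŷ = 2.5 + 5 = 7.5; r = 11.5 − 7.5 = 4
x=10: ŷ = 2.5 + 10 = 12.5; r = 6.5 − 12.5 = -6
x=15: ŷ = 2.5 + 15 = 17.5; r = 22.5 − 17.5 = 5
x=20: ŷ = 2.5 + 20 = 22.5; r = 21.5 − 22.5 = -1
x=25: ŷ = 2.5 + 25 = 27.5; r = 26.5 − 27.5 = -1
x=35: ŷ = 2.5 + 35 = 37.5; r = 38.5 − 37.5 = 1
x=40: ŷ = 2.5 + 40 = 42.5; r = 40.5 − 42.5 = -2
x=50: ŷ = 2.5 + 50 = 52.5; r = 49.5 − 52.5 = -3
x=70: ŷ = 2.5 + 70 = 72.5; r = 76.5 − 72.5 = 4
x=75: ŷ = 2.5 + 75 = 77.5; r = 76.5 − 77.5 = -1
Signs: + − + − − + − − + −
Runs: +×1, −×1, +×1, −×2, +×1, −×2, +×1, −×1 → 8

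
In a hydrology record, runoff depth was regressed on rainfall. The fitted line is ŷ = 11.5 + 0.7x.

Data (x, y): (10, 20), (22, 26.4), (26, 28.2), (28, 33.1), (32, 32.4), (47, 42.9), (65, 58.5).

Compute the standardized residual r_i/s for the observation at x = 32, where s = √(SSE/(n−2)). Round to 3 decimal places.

-0.852

x=10: ŷ = 11.5 + 0.7·10 = 18.5; r = 20 − 18.5 = 1.5
x=22: ŷ = 11.5 + 0.7·22 = 26.9; r = 26.4 − 26.9 = -0.5
x=26: ŷ = 11.5 + 0.7·26 = 29.7; r = 28.2 − 29.7 = -1.5
x=28: ŷ = 11.5 + 0.7·28 = 31.1; r = 33.1 − 31.1 = 2
x=32: ŷ = 11.5 + 0.7·32 = 33.9; r = 32.4 − 33.9 = -1.5
x=47: ŷ = 11.5 + 0.7·47 = 44.4; r = 42.9 − 44.4 = -1.5
x=65: ŷ = 11.5 + 0.7·65 = 57; r = 58.5 − 57 = 1.5
SSE = 2.25 + 0.25 + 2.25 + 4 + 2.25 + 2.25 + 2.25 = 15.5
s = √(15.5/5) = 1.76068
r/s = -1.5 / 1.76068 = -0.852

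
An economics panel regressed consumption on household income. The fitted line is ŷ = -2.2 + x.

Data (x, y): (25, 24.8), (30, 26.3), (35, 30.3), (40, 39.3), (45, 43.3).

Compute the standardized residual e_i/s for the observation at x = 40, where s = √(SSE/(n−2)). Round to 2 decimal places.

x=25: ŷ = -2.2 + 25 = 22.8; e = 24.8 − 22.8 = 2
x=30: ŷ = -2.2 + 30 = 27.8; e = 26.3 − 27.8 = -1.5
x=35: ŷ = -2.2 + 35 = 32.8; e = 30.3 − 32.8 = -2.5
x=40: ŷ = -2.2 + 40 = 37.8; e = 39.3 − 37.8 = 1.5
x=45: ŷ = -2.2 + 45 = 42.8; e = 43.3 − 42.8 = 0.5
SSE = 4 + 2.25 + 6.25 + 2.25 + 0.25 = 15
s = √(15/3) = 2.23607
e/s = 1.5 / 2.23607 = 0.67

0.67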